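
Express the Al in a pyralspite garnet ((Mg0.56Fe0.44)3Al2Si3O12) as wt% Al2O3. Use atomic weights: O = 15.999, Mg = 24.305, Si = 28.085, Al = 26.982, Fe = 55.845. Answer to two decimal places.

22.93 wt%

Formula mass = 444.755 g/mol.
2 Al → 1.0000 mol Al2O3 per formula unit; M(Al2O3) = 101.961, so Al2O3 mass = 101.961 g.
101.961/444.755 × 100 = 22.93 wt%.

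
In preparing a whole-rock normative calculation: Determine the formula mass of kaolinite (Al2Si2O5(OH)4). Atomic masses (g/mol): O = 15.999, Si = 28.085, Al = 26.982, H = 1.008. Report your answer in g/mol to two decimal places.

258.16 g/mol

The formula mass is the sum 2(26.982) + 2(28.085) + 9(15.999) + 4(1.008).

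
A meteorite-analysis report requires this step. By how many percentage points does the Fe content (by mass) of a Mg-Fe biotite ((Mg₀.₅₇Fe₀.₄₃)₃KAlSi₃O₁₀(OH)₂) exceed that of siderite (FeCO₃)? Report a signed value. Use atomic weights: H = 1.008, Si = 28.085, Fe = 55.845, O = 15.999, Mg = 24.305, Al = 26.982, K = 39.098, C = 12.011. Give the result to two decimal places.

First mineral: 72.040 g Fe in 457.941 g formula = 15.73 wt% Fe.
Second mineral: 55.845 g Fe in 115.853 g formula = 48.20 wt% Fe.
15.73% − 48.20% gives a difference of -32.47 percentage points.

-32.47 percentage points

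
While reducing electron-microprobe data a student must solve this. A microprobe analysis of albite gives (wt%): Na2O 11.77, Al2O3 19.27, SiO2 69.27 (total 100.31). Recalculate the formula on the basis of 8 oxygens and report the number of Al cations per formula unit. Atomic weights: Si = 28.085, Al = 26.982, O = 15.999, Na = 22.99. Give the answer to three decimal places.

11.77 wt% Na2O ÷ 61.979 g/mol = 0.18990 mol, giving 0.37980 Na and 0.18990 O.
19.27 wt% Al2O3 ÷ 101.961 g/mol = 0.18899 mol, giving 0.37798 Al and 0.56697 O.
69.27 wt% SiO2 ÷ 60.083 g/mol = 1.15291 mol, giving 1.15291 Si and 2.30582 O.
Oxygen sums to 3.06269; scaling by 8/3.06269 = 2.61208 puts the formula on 8 O.
Al: 0.37798 × 2.61208 = 0.987 atoms per formula unit.

0.987 Al apfu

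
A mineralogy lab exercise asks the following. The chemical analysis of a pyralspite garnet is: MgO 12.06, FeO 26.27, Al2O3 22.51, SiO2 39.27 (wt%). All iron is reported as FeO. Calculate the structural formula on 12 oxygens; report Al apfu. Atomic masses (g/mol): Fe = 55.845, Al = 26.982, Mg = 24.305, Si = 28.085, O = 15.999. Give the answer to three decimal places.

MgO (M=40.304): mol = 0.29923; Mg = 0.29923, O = 0.29923.
FeO (M=71.844): mol = 0.36565; Fe = 0.36565, O = 0.36565.
Al2O3 (M=101.961): mol = 0.22077; Al = 0.44154, O = 0.66231.
SiO2 (M=60.083): mol = 0.65360; Si = 0.65360, O = 1.30720.
ΣO = 2.63439; factor = 12/ΣO = 4.55513.
Al apfu = 0.44154 × 4.55513 = 2.011.

2.011 Al apfu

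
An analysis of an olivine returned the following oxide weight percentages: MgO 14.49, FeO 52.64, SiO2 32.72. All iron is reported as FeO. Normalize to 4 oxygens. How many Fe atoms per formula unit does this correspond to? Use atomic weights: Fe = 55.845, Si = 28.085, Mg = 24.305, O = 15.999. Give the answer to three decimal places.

1.344 Fe apfu

14.49 wt% MgO ÷ 40.304 g/mol = 0.35952 mol, giving 0.35952 Mg and 0.35952 O.
52.64 wt% FeO ÷ 71.844 g/mol = 0.73270 mol, giving 0.73270 Fe and 0.73270 O.
32.72 wt% SiO2 ÷ 60.083 g/mol = 0.54458 mol, giving 0.54458 Si and 1.08916 O.
Oxygen sums to 2.18138; scaling by 4/2.18138 = 1.83370 puts the formula on 4 O.
Fe: 0.73270 × 1.83370 = 1.344 atoms per formula unit.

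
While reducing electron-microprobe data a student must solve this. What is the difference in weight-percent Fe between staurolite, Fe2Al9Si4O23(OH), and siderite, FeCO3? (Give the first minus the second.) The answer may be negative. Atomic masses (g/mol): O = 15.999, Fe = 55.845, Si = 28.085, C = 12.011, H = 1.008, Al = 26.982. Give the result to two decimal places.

Fe in Fe2Al9Si4O23(OH): molar mass 851.852 g/mol; 2×55.845 = 111.690 g → 13.11 wt%.
Fe in FeCO3: molar mass 115.853 g/mol; 1×55.845 = 55.845 g → 48.20 wt%.
Difference = 13.11 − 48.20 = -35.09 percentage points.

-35.09 percentage points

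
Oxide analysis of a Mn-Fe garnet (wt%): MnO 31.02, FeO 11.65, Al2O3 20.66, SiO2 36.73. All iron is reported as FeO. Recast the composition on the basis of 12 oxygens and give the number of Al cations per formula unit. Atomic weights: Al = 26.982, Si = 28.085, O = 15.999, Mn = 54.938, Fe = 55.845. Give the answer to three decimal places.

2.001 Al apfu

MnO (M=70.937): mol = 0.43729; Mn = 0.43729, O = 0.43729.
FeO (M=71.844): mol = 0.16216; Fe = 0.16216, O = 0.16216.
Al2O3 (M=101.961): mol = 0.20263; Al = 0.40526, O = 0.60789.
SiO2 (M=60.083): mol = 0.61132; Si = 0.61132, O = 1.22264.
ΣO = 2.42998; factor = 12/ΣO = 4.93831.
Al apfu = 0.40526 × 4.93831 = 2.001.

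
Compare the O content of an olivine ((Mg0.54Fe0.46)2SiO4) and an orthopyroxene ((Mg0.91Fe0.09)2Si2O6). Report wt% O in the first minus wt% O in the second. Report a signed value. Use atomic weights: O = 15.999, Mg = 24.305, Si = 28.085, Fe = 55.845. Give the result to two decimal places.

-8.79 percentage points

First mineral: 63.996 g O in 169.708 g formula = 37.71 wt% O.
Second mineral: 95.994 g O in 206.451 g formula = 46.50 wt% O.
37.71% − 46.50% gives a difference of -8.79 percentage points.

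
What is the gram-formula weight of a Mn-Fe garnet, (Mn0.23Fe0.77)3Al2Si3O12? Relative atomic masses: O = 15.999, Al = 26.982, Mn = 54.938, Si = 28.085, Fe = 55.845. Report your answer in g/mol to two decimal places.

497.12 g/mol

M = 0.69×54.938 + 2.31×55.845 + 2×26.982 + 3×28.085 + 12×15.999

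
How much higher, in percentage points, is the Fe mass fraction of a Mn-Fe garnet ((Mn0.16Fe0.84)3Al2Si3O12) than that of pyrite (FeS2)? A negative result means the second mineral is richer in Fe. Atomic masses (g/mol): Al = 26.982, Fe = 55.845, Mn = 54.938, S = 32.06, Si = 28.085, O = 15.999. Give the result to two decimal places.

-18.25 percentage points

M((Mn0.16Fe0.84)3Al2Si3O12) = 497.307 g/mol, so wt% Fe = 140.729/497.307 × 100 = 28.30%.
M(FeS2) = 119.965 g/mol, so wt% Fe = 55.845/119.965 × 100 = 46.55%.
28.30 − 46.55 = -18.25 pp.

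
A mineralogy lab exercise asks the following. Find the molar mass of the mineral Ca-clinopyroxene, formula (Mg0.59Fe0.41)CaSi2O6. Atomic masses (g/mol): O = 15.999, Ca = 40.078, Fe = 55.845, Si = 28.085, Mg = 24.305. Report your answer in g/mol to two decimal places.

The formula mass is the sum 0.59(24.305) + 0.41(55.845) + 1(40.078) + 2(28.085) + 6(15.999).

229.48 g/mol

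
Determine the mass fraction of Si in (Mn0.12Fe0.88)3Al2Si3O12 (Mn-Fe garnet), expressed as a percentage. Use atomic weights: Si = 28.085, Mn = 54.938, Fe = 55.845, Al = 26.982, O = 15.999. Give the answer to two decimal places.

Formula mass = 0.36×54.938 + 2.64×55.845 + 2×26.982 + 3×28.085 + 12×15.999 = 497.415 g/mol, of which 84.255 g is Si.
So Si makes up 84.255/497.415 = 0.1694 of the mass, i.e. 16.94%.

16.94 mass %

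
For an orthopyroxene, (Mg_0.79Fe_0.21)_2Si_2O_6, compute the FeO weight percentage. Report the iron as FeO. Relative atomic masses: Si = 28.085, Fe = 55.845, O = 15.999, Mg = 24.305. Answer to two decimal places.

Formula mass = 214.021 g/mol.
0.42 Fe → 0.4200 mol FeO per formula unit; M(FeO) = 71.844, so FeO mass = 30.174 g.
30.174/214.021 × 100 = 14.10 wt%.

14.10 wt%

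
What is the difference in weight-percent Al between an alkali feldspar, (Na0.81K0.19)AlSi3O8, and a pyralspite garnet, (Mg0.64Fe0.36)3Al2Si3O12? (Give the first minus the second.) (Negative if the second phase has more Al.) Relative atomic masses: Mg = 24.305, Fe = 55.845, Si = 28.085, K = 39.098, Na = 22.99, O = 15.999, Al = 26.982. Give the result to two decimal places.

Al in (Na0.81K0.19)AlSi3O8: molar mass 265.280 g/mol; 1×26.982 = 26.982 g → 10.17 wt%.
Al in (Mg0.64Fe0.36)3Al2Si3O12: molar mass 437.185 g/mol; 2×26.982 = 53.964 g → 12.34 wt%.
Difference = 10.17 − 12.34 = -2.17 percentage points.

-2.17 percentage points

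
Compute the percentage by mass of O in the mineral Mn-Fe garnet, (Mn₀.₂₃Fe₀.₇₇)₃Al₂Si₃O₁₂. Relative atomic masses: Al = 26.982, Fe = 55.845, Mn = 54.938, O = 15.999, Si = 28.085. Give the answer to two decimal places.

Molar mass of (Mn₀.₂₃Fe₀.₇₇)₃Al₂Si₃O₁₂: 0.69·54.938 + 2.31·55.845 + 2·26.982 + 3·28.085 + 12·15.999 = 497.116 g/mol.
Mass of O per formula unit: 12 × 15.999 = 191.988 g.
Weight fraction O = 191.988 / 497.116 = 0.3862.

38.62 wt%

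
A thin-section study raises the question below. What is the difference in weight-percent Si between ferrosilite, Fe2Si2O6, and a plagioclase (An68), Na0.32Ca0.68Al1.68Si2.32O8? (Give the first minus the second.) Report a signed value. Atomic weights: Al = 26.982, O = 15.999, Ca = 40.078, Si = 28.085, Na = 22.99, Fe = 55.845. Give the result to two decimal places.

Si in Fe2Si2O6: molar mass 263.854 g/mol; 2×28.085 = 56.170 g → 21.29 wt%.
Si in Na0.32Ca0.68Al1.68Si2.32O8: molar mass 273.089 g/mol; 2.32×28.085 = 65.157 g → 23.86 wt%.
Difference = 21.29 − 23.86 = -2.57 percentage points.

-2.57 percentage points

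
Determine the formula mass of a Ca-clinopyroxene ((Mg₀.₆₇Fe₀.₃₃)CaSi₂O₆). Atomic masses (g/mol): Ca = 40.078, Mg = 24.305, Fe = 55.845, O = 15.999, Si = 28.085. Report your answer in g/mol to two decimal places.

226.96 g/mol

M = 0.67*24.305 + 0.33*55.845 + 1*40.078 + 2*28.085 + 6*15.999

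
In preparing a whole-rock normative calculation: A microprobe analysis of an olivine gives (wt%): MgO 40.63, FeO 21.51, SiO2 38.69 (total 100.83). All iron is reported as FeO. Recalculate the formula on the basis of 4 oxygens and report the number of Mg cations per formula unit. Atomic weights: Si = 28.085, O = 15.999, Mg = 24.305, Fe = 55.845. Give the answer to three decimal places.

1.554 Mg apfu

MgO (M=40.304): mol = 1.00809; Mg = 1.00809, O = 1.00809.
FeO (M=71.844): mol = 0.29940; Fe = 0.29940, O = 0.29940.
SiO2 (M=60.083): mol = 0.64394; Si = 0.64394, O = 1.28788.
ΣO = 2.59537; factor = 4/ΣO = 1.54121.
Mg apfu = 1.00809 × 1.54121 = 1.554.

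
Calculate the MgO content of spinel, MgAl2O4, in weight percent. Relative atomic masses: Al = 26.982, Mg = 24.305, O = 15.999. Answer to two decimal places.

28.33 wt%

Formula mass = 142.265 g/mol.
1 Mg → 1.0000 mol MgO per formula unit; M(MgO) = 40.304, so MgO mass = 40.304 g.
40.304/142.265 × 100 = 28.33 wt%.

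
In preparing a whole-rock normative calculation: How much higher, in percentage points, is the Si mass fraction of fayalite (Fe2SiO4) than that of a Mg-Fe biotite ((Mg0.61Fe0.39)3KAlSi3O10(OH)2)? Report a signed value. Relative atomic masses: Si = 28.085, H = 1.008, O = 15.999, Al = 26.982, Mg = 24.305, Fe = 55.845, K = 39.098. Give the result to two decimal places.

Si in Fe2SiO4: molar mass 203.771 g/mol; 1×28.085 = 28.085 g → 13.78 wt%.
Si in (Mg0.61Fe0.39)3KAlSi3O10(OH)2: molar mass 454.156 g/mol; 3×28.085 = 84.255 g → 18.55 wt%.
Difference = 13.78 − 18.55 = -4.77 percentage points.

-4.77 percentage points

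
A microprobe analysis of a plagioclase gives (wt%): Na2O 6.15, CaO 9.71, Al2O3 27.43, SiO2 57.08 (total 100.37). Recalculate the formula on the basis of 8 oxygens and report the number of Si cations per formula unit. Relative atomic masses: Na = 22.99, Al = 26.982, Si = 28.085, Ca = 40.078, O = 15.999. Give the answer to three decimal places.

6.15 wt% Na2O ÷ 61.979 g/mol = 0.09923 mol, giving 0.19846 Na and 0.09923 O.
9.71 wt% CaO ÷ 56.077 g/mol = 0.17315 mol, giving 0.17315 Ca and 0.17315 O.
27.43 wt% Al2O3 ÷ 101.961 g/mol = 0.26902 mol, giving 0.53804 Al and 0.80706 O.
57.08 wt% SiO2 ÷ 60.083 g/mol = 0.95002 mol, giving 0.95002 Si and 1.90004 O.
Oxygen sums to 2.97948; scaling by 8/2.97948 = 2.68503 puts the formula on 8 O.
Si: 0.95002 × 2.68503 = 2.551 atoms per formula unit.

2.551 Si apfu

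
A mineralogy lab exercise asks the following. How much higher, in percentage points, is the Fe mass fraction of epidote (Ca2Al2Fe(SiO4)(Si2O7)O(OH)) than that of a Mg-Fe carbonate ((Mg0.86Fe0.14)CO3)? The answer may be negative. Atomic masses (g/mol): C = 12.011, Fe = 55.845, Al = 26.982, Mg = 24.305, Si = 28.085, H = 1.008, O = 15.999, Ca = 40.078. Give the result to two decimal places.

M(Ca2Al2Fe(SiO4)(Si2O7)O(OH)) = 483.215 g/mol, so wt% Fe = 55.845/483.215 × 100 = 11.56%.
M((Mg0.86Fe0.14)CO3) = 88.729 g/mol, so wt% Fe = 7.818/88.729 × 100 = 8.81%.
11.56 − 8.81 = 2.75 pp.

2.75 percentage points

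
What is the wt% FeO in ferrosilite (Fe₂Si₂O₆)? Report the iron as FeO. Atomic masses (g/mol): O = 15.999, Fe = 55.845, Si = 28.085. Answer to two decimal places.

Formula mass = 263.854 g/mol.
2 Fe → 2.0000 mol FeO per formula unit; M(FeO) = 71.844, so FeO mass = 143.688 g.
143.688/263.854 × 100 = 54.46 wt%.

54.46 wt%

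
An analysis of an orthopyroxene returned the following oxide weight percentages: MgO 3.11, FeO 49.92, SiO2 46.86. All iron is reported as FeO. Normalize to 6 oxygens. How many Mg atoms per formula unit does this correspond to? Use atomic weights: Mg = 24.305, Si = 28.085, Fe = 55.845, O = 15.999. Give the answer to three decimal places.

0.199 Mg apfu

MgO: 3.11/40.304 = 0.07716 mol → 0.07716 mol Mg, 0.07716 mol O.
FeO: 49.92/71.844 = 0.69484 mol → 0.69484 mol Fe, 0.69484 mol O.
SiO2: 46.86/60.083 = 0.77992 mol → 0.77992 mol Si, 1.55984 mol O.
Total oxygen = 2.33184 mol. Normalization factor = 6/2.33184 = 2.57308.
Mg per 6 O = 0.07716 × 2.57308 = 0.199.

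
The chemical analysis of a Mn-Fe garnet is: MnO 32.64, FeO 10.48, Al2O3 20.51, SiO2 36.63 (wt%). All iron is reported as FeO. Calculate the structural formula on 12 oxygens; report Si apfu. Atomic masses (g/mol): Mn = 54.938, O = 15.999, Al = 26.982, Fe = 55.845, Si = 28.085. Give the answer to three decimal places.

3.012 Si apfu

MnO: 32.64/70.937 = 0.46013 mol → 0.46013 mol Mn, 0.46013 mol O.
FeO: 10.48/71.844 = 0.14587 mol → 0.14587 mol Fe, 0.14587 mol O.
Al2O3: 20.51/101.961 = 0.20116 mol → 0.40232 mol Al, 0.60348 mol O.
SiO2: 36.63/60.083 = 0.60966 mol → 0.60966 mol Si, 1.21932 mol O.
Total oxygen = 2.42880 mol. Normalization factor = 12/2.42880 = 4.94071.
Si per 12 O = 0.60966 × 4.94071 = 3.012.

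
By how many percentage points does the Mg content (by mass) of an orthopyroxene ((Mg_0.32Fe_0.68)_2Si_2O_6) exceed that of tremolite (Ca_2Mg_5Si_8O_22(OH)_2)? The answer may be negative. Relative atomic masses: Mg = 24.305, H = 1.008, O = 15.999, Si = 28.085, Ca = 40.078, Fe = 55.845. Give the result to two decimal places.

-8.58 percentage points

First mineral: 15.555 g Mg in 243.668 g formula = 6.38 wt% Mg.
Second mineral: 121.525 g Mg in 812.353 g formula = 14.96 wt% Mg.
6.38% − 14.96% gives a difference of -8.58 percentage points.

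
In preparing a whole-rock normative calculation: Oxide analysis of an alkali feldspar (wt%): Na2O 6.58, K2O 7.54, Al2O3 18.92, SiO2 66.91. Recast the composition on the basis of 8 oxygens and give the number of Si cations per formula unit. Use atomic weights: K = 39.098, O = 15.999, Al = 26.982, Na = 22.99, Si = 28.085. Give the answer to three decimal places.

3.000 Si apfu

Na2O (M=61.979): mol = 0.10616; Na = 0.21232, O = 0.10616.
K2O (M=94.195): mol = 0.08005; K = 0.16010, O = 0.08005.
Al2O3 (M=101.961): mol = 0.18556; Al = 0.37112, O = 0.55668.
SiO2 (M=60.083): mol = 1.11363; Si = 1.11363, O = 2.22726.
ΣO = 2.97015; factor = 8/ΣO = 2.69347.
Si apfu = 1.11363 × 2.69347 = 3.000.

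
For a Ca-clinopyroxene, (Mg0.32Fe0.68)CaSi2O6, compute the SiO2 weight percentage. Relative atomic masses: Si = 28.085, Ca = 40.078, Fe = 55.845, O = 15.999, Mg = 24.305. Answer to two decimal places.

M((Mg0.32Fe0.68)CaSi2O6) = 237.994 g/mol; M(SiO2) = 60.083 g/mol.
Moles SiO2 per formula unit = 2 Si ÷ 1 = 2.0000.
SiO2 fraction = (2.0000 × 60.083) / 237.994 = 120.166/237.994 = 0.5049.

50.49 wt%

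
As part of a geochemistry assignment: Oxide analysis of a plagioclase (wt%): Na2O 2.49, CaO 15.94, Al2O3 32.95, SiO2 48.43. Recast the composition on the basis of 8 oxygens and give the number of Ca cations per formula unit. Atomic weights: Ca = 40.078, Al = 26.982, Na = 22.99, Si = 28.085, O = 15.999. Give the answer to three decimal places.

0.783 Ca apfu

Na2O (M=61.979): mol = 0.04017; Na = 0.08034, O = 0.04017.
CaO (M=56.077): mol = 0.28425; Ca = 0.28425, O = 0.28425.
Al2O3 (M=101.961): mol = 0.32316; Al = 0.64632, O = 0.96948.
SiO2 (M=60.083): mol = 0.80605; Si = 0.80605, O = 1.61210.
ΣO = 2.90600; factor = 8/ΣO = 2.75292.
Ca apfu = 0.28425 × 2.75292 = 0.783.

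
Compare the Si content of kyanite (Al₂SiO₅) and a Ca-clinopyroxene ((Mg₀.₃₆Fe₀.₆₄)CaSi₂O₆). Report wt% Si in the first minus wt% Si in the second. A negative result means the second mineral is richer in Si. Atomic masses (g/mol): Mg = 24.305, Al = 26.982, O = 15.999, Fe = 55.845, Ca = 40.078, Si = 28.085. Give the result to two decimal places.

M(Al₂SiO₅) = 162.044 g/mol, so wt% Si = 28.085/162.044 × 100 = 17.33%.
M((Mg₀.₃₆Fe₀.₆₄)CaSi₂O₆) = 236.733 g/mol, so wt% Si = 56.170/236.733 × 100 = 23.73%.
17.33 − 23.73 = -6.40 pp.

-6.40 percentage points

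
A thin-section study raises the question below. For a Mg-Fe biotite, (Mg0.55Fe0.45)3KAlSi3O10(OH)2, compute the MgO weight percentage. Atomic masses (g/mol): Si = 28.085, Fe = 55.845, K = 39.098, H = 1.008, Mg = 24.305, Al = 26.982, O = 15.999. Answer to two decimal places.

Formula mass = 459.833 g/mol.
1.65 Mg → 1.6500 mol MgO per formula unit; M(MgO) = 40.304, so MgO mass = 66.502 g.
66.502/459.833 × 100 = 14.46 wt%.

14.46 wt%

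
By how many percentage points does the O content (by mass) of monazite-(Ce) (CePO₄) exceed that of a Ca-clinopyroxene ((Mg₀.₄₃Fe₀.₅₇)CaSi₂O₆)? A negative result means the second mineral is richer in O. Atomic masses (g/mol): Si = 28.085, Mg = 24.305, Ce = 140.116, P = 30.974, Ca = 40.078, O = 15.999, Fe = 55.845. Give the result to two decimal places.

-13.71 percentage points

O in CePO₄: molar mass 235.086 g/mol; 4×15.999 = 63.996 g → 27.22 wt%.
O in (Mg₀.₄₃Fe₀.₅₇)CaSi₂O₆: molar mass 234.525 g/mol; 6×15.999 = 95.994 g → 40.93 wt%.
Difference = 27.22 − 40.93 = -13.71 percentage points.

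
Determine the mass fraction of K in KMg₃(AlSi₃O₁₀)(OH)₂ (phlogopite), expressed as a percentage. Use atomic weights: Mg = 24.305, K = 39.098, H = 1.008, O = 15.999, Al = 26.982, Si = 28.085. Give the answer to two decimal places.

M(KMg₃(AlSi₃O₁₀)(OH)₂) = 417.254 g/mol.
K contributes 1 × 39.098 = 39.098 g per mole.
39.098/417.254 = 0.0937 → 9.37%.

9.37 mass %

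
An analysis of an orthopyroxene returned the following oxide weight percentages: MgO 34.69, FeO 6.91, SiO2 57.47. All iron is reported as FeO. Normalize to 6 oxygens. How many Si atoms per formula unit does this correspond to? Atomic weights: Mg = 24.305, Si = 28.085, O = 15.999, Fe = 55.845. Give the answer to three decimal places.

2.000 Si apfu

MgO (M=40.304): mol = 0.86071; Mg = 0.86071, O = 0.86071.
FeO (M=71.844): mol = 0.09618; Fe = 0.09618, O = 0.09618.
SiO2 (M=60.083): mol = 0.95651; Si = 0.95651, O = 1.91302.
ΣO = 2.86991; factor = 6/ΣO = 2.09066.
Si apfu = 0.95651 × 2.09066 = 2.000.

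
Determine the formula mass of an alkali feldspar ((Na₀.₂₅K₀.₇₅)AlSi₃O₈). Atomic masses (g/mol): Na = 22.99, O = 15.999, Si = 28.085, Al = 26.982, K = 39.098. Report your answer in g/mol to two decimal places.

The formula mass is the sum 0.25(22.99) + 0.75(39.098) + 1(26.982) + 3(28.085) + 8(15.999).

274.30 g/mol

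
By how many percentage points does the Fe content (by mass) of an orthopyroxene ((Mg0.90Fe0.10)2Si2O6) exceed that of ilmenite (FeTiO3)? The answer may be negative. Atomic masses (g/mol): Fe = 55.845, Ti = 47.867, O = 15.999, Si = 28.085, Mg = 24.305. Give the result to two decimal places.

-31.42 percentage points

M((Mg0.90Fe0.10)2Si2O6) = 207.082 g/mol, so wt% Fe = 11.169/207.082 × 100 = 5.39%.
M(FeTiO3) = 151.709 g/mol, so wt% Fe = 55.845/151.709 × 100 = 36.81%.
5.39 − 36.81 = -31.42 pp.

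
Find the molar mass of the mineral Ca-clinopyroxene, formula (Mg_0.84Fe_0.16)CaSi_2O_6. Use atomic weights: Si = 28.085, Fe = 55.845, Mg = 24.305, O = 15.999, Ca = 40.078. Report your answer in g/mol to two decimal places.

M = 0.84*24.305 + 0.16*55.845 + 1*40.078 + 2*28.085 + 6*15.999

221.59 g/mol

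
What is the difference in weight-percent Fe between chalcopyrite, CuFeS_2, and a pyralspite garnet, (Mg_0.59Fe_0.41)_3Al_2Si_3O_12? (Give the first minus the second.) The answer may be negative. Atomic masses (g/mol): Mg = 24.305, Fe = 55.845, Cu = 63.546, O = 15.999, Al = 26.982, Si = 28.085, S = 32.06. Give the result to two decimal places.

First mineral: 55.845 g Fe in 183.511 g formula = 30.43 wt% Fe.
Second mineral: 68.689 g Fe in 441.916 g formula = 15.54 wt% Fe.
30.43% − 15.54% gives a difference of 14.89 percentage points.

14.89 percentage points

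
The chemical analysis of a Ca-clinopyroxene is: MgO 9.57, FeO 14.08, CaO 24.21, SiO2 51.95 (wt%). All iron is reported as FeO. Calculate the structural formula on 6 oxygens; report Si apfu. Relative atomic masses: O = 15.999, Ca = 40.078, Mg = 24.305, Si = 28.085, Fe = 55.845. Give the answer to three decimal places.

2.000 Si apfu

9.57 wt% MgO ÷ 40.304 g/mol = 0.23745 mol, giving 0.23745 Mg and 0.23745 O.
14.08 wt% FeO ÷ 71.844 g/mol = 0.19598 mol, giving 0.19598 Fe and 0.19598 O.
24.21 wt% CaO ÷ 56.077 g/mol = 0.43173 mol, giving 0.43173 Ca and 0.43173 O.
51.95 wt% SiO2 ÷ 60.083 g/mol = 0.86464 mol, giving 0.86464 Si and 1.72928 O.
Oxygen sums to 2.59444; scaling by 6/2.59444 = 2.31264 puts the formula on 6 O.
Si: 0.86464 × 2.31264 = 2.000 atoms per formula unit.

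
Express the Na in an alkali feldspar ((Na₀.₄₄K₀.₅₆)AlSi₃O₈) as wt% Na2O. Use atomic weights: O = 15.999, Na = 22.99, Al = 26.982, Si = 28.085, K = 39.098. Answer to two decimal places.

M((Na₀.₄₄K₀.₅₆)AlSi₃O₈) = 271.239 g/mol; M(Na2O) = 61.979 g/mol.
Moles Na2O per formula unit = 0.44 Na ÷ 2 = 0.2200.
Na2O fraction = (0.2200 × 61.979) / 271.239 = 13.635/271.239 = 0.0503.

5.03 wt%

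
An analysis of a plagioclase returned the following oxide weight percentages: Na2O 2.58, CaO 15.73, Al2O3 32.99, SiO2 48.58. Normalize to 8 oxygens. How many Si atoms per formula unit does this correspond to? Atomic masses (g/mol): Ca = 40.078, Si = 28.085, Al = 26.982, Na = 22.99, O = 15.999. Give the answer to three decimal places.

2.223 Si apfu

2.58 wt% Na2O ÷ 61.979 g/mol = 0.04163 mol, giving 0.08326 Na and 0.04163 O.
15.73 wt% CaO ÷ 56.077 g/mol = 0.28051 mol, giving 0.28051 Ca and 0.28051 O.
32.99 wt% Al2O3 ÷ 101.961 g/mol = 0.32356 mol, giving 0.64712 Al and 0.97068 O.
48.58 wt% SiO2 ÷ 60.083 g/mol = 0.80855 mol, giving 0.80855 Si and 1.61710 O.
Oxygen sums to 2.90992; scaling by 8/2.90992 = 2.74922 puts the formula on 8 O.
Si: 0.80855 × 2.74922 = 2.223 atoms per formula unit.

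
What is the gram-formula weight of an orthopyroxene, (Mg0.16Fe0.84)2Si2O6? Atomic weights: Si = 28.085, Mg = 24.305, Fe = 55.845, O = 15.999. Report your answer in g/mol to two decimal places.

Mg: 0.32 × 24.305 = 7.7776
Fe: 1.68 × 55.845 = 93.8196
Si: 2 × 28.085 = 56.1700
O: 6 × 15.999 = 95.9940
Summing the contributions gives the formula mass.

253.76 g/mol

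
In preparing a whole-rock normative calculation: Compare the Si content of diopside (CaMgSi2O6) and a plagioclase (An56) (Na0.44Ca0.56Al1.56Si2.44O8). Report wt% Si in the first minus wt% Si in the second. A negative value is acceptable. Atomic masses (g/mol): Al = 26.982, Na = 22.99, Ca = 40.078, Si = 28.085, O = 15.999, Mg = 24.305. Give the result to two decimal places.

0.67 percentage points

First mineral: 56.170 g Si in 216.547 g formula = 25.94 wt% Si.
Second mineral: 68.527 g Si in 271.171 g formula = 25.27 wt% Si.
25.94% − 25.27% gives a difference of 0.67 percentage points.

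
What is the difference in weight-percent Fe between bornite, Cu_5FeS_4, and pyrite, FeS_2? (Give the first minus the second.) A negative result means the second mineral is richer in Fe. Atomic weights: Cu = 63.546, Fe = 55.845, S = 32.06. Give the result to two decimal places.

-35.42 percentage points

First mineral: 55.845 g Fe in 501.815 g formula = 11.13 wt% Fe.
Second mineral: 55.845 g Fe in 119.965 g formula = 46.55 wt% Fe.
11.13% − 46.55% gives a difference of -35.42 percentage points.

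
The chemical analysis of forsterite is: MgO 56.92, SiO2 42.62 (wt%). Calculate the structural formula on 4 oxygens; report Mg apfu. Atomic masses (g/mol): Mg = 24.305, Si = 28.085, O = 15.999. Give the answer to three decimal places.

1.995 Mg apfu

MgO: 56.92/40.304 = 1.41227 mol → 1.41227 mol Mg, 1.41227 mol O.
SiO2: 42.62/60.083 = 0.70935 mol → 0.70935 mol Si, 1.41870 mol O.
Total oxygen = 2.83097 mol. Normalization factor = 4/2.83097 = 1.41294.
Mg per 4 O = 1.41227 × 1.41294 = 1.995.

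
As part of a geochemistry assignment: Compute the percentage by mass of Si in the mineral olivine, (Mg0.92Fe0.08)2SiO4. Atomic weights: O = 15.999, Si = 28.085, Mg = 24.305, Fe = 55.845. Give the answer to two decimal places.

19.27 mass %

Molar mass of (Mg0.92Fe0.08)2SiO4: 1.84·24.305 + 0.16·55.845 + 1·28.085 + 4·15.999 = 145.737 g/mol.
Mass of Si per formula unit: 1 × 28.085 = 28.085 g.
Weight fraction Si = 28.085 / 145.737 = 0.1927.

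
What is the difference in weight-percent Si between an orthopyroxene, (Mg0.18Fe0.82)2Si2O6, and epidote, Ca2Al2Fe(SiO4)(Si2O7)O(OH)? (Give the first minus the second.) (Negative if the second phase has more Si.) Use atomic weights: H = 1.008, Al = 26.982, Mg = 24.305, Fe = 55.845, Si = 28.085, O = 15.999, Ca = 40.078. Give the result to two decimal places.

First mineral: 56.170 g Si in 252.500 g formula = 22.25 wt% Si.
Second mineral: 84.255 g Si in 483.215 g formula = 17.44 wt% Si.
22.25% − 17.44% gives a difference of 4.81 percentage points.

4.81 percentage points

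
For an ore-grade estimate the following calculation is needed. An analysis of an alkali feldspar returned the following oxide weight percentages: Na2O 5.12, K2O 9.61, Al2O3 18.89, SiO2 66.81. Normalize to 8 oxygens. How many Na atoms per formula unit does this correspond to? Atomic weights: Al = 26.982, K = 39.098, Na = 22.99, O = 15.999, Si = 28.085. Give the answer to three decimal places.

5.12 wt% Na2O ÷ 61.979 g/mol = 0.08261 mol, giving 0.16522 Na and 0.08261 O.
9.61 wt% K2O ÷ 94.195 g/mol = 0.10202 mol, giving 0.20404 K and 0.10202 O.
18.89 wt% Al2O3 ÷ 101.961 g/mol = 0.18527 mol, giving 0.37054 Al and 0.55581 O.
66.81 wt% SiO2 ÷ 60.083 g/mol = 1.11196 mol, giving 1.11196 Si and 2.22392 O.
Oxygen sums to 2.96436; scaling by 8/2.96436 = 2.69873 puts the formula on 8 O.
Na: 0.16522 × 2.69873 = 0.446 atoms per formula unit.

0.446 Na apfu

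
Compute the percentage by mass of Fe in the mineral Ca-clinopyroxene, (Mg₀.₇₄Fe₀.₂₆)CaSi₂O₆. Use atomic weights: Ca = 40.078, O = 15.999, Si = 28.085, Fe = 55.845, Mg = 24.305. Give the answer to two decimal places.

Molar mass of (Mg₀.₇₄Fe₀.₂₆)CaSi₂O₆: 0.74*24.305 + 0.26*55.845 + 1*40.078 + 2*28.085 + 6*15.999 = 224.747 g/mol.
Mass of Fe per formula unit: 0.26 × 55.845 = 14.520 g.
Weight fraction Fe = 14.520 / 224.747 = 0.0646.

6.46 weight percent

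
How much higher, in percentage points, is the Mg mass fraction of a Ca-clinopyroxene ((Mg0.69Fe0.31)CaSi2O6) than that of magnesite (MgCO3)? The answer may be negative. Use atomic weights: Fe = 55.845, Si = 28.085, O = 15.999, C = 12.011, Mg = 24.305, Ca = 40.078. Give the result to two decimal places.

Mg in (Mg0.69Fe0.31)CaSi2O6: molar mass 226.324 g/mol; 0.69×24.305 = 16.770 g → 7.41 wt%.
Mg in MgCO3: molar mass 84.313 g/mol; 1×24.305 = 24.305 g → 28.83 wt%.
Difference = 7.41 − 28.83 = -21.42 percentage points.

-21.42 percentage points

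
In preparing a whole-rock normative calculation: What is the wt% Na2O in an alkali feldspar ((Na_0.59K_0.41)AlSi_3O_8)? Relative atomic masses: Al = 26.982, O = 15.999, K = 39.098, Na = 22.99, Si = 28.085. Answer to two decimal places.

M((Na_0.59K_0.41)AlSi_3O_8) = 268.823 g/mol; M(Na2O) = 61.979 g/mol.
Moles Na2O per formula unit = 0.59 Na ÷ 2 = 0.2950.
Na2O fraction = (0.2950 × 61.979) / 268.823 = 18.284/268.823 = 0.0680.

6.80 wt%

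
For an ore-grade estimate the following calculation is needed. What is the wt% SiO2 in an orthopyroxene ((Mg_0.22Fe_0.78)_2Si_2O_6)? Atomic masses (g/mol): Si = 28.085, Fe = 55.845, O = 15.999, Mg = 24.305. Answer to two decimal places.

Formula mass = 249.976 g/mol.
2 Si → 2.0000 mol SiO2 per formula unit; M(SiO2) = 60.083, so SiO2 mass = 120.166 g.
120.166/249.976 × 100 = 48.07 wt%.

48.07 wt%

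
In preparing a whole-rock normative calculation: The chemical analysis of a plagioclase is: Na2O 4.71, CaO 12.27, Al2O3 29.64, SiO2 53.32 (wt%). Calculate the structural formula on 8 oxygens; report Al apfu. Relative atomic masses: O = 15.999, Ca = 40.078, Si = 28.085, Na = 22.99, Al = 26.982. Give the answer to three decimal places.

Na2O: 4.71/61.979 = 0.07599 mol → 0.15198 mol Na, 0.07599 mol O.
CaO: 12.27/56.077 = 0.21881 mol → 0.21881 mol Ca, 0.21881 mol O.
Al2O3: 29.64/101.961 = 0.29070 mol → 0.58140 mol Al, 0.87210 mol O.
SiO2: 53.32/60.083 = 0.88744 mol → 0.88744 mol Si, 1.77488 mol O.
Total oxygen = 2.94178 mol. Normalization factor = 8/2.94178 = 2.71944.
Al per 8 O = 0.58140 × 2.71944 = 1.581.

1.581 Al apfu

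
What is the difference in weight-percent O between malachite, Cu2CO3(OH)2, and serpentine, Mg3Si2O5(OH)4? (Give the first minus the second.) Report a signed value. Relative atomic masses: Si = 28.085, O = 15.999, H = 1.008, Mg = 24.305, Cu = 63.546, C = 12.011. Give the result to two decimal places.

First mineral: 79.995 g O in 221.114 g formula = 36.18 wt% O.
Second mineral: 143.991 g O in 277.108 g formula = 51.96 wt% O.
36.18% − 51.96% gives a difference of -15.78 percentage points.

-15.78 percentage points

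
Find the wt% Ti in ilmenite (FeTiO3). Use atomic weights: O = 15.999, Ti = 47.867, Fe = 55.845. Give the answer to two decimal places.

Molar mass of FeTiO3: 1×55.845 + 1×47.867 + 3×15.999 = 151.709 g/mol.
Mass of Ti per formula unit: 1 × 47.867 = 47.867 g.
Weight fraction Ti = 47.867 / 151.709 = 0.3155.

31.55 weight percent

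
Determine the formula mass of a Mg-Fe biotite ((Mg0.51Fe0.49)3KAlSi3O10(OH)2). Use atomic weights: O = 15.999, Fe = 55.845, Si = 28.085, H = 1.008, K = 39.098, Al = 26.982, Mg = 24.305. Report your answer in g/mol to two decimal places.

463.62 g/mol

The formula mass is the sum 1.53·24.305 + 1.47·55.845 + 1·39.098 + 1·26.982 + 3·28.085 + 12·15.999 + 2·1.008.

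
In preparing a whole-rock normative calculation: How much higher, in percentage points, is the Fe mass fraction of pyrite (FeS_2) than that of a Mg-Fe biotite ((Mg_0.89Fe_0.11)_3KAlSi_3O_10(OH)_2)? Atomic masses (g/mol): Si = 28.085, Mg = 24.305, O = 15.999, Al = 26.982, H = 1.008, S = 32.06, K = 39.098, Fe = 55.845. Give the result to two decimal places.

M(FeS_2) = 119.965 g/mol, so wt% Fe = 55.845/119.965 × 100 = 46.55%.
M((Mg_0.89Fe_0.11)_3KAlSi_3O_10(OH)_2) = 427.662 g/mol, so wt% Fe = 18.429/427.662 × 100 = 4.31%.
46.55 − 4.31 = 42.24 pp.

42.24 percentage points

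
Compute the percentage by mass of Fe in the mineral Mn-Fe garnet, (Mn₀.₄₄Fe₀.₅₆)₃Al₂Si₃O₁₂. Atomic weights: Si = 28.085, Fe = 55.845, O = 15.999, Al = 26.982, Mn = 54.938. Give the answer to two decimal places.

18.89 wt%

Formula mass = 1.32×54.938 + 1.68×55.845 + 2×26.982 + 3×28.085 + 12×15.999 = 496.545 g/mol, of which 93.820 g is Fe.
So Fe makes up 93.820/496.545 = 0.1889 of the mass, i.e. 18.89%.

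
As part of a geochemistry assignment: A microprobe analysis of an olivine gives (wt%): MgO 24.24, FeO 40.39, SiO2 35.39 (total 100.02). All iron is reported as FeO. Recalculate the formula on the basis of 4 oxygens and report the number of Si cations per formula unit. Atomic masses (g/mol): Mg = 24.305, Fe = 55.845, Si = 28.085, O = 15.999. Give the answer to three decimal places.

1.006 Si apfu

24.24 wt% MgO ÷ 40.304 g/mol = 0.60143 mol, giving 0.60143 Mg and 0.60143 O.
40.39 wt% FeO ÷ 71.844 g/mol = 0.56219 mol, giving 0.56219 Fe and 0.56219 O.
35.39 wt% SiO2 ÷ 60.083 g/mol = 0.58902 mol, giving 0.58902 Si and 1.17804 O.
Oxygen sums to 2.34166; scaling by 4/2.34166 = 1.70819 puts the formula on 4 O.
Si: 0.58902 × 1.70819 = 1.006 atoms per formula unit.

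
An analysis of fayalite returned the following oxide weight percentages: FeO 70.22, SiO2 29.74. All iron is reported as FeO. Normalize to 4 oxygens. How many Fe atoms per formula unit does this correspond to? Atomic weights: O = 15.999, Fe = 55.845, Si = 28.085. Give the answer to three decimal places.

FeO: 70.22/71.844 = 0.97740 mol → 0.97740 mol Fe, 0.97740 mol O.
SiO2: 29.74/60.083 = 0.49498 mol → 0.49498 mol Si, 0.98996 mol O.
Total oxygen = 1.96736 mol. Normalization factor = 4/1.96736 = 2.03318.
Fe per 4 O = 0.97740 × 2.03318 = 1.987.

1.987 Fe apfu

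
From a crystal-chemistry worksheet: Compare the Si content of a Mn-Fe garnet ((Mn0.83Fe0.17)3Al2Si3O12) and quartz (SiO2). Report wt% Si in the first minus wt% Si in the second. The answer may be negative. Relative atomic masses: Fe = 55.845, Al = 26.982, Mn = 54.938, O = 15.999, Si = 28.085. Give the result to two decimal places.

-29.74 percentage points

First mineral: 84.255 g Si in 495.484 g formula = 17.00 wt% Si.
Second mineral: 28.085 g Si in 60.083 g formula = 46.74 wt% Si.
17.00% − 46.74% gives a difference of -29.74 percentage points.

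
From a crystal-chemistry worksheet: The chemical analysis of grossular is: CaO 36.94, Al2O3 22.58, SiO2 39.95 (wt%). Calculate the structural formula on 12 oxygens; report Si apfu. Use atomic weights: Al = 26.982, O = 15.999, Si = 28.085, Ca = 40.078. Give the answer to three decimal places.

CaO (M=56.077): mol = 0.65874; Ca = 0.65874, O = 0.65874.
Al2O3 (M=101.961): mol = 0.22146; Al = 0.44292, O = 0.66438.
SiO2 (M=60.083): mol = 0.66491; Si = 0.66491, O = 1.32982.
ΣO = 2.65294; factor = 12/ΣO = 4.52328.
Si apfu = 0.66491 × 4.52328 = 3.008.

3.008 Si apfu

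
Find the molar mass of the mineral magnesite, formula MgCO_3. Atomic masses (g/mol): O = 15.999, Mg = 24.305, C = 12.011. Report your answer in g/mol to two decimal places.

84.31 g/mol

The formula mass is the sum 1*24.305 + 1*12.011 + 3*15.999.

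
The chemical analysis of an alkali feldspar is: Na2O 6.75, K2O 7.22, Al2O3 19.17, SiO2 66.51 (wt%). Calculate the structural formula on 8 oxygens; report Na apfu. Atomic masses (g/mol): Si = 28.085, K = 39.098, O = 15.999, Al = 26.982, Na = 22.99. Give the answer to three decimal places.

0.588 Na apfu

Na2O (M=61.979): mol = 0.10891; Na = 0.21782, O = 0.10891.
K2O (M=94.195): mol = 0.07665; K = 0.15330, O = 0.07665.
Al2O3 (M=101.961): mol = 0.18801; Al = 0.37602, O = 0.56403.
SiO2 (M=60.083): mol = 1.10697; Si = 1.10697, O = 2.21394.
ΣO = 2.96353; factor = 8/ΣO = 2.69948.
Na apfu = 0.21782 × 2.69948 = 0.588.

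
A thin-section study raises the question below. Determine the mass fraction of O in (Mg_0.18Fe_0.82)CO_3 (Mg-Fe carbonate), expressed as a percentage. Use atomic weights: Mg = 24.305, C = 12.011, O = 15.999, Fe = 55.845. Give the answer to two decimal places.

M((Mg_0.18Fe_0.82)CO_3) = 110.176 g/mol.
O contributes 3 × 15.999 = 47.997 g per mole.
47.997/110.176 = 0.4356 → 43.56%.

43.56 weight percent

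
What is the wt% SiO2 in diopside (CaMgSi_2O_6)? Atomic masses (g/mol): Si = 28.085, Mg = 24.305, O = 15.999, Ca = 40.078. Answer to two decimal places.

Molar mass of CaMgSi_2O_6 = 1·40.078 + 1·24.305 + 2·28.085 + 6·15.999 = 216.547 g/mol.
Each formula unit contains 2 Si, equivalent to 2/1 = 2.0000 mol SiO2.
M(SiO2) = 1×28.085 + 2×15.999 = 60.083 g/mol.
Mass of SiO2 per formula unit = 2.0000 × 60.083 = 120.166 g.
SiO2 wt% = 120.166 / 216.547 × 100 = 55.49%.

55.49 wt%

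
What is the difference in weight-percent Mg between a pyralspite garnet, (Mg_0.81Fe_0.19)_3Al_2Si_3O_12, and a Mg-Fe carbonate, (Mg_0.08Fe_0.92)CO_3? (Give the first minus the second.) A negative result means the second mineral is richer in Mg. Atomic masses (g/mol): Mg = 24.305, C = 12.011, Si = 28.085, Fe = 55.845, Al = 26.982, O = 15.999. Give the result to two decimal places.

12.31 percentage points

M((Mg_0.81Fe_0.19)_3Al_2Si_3O_12) = 421.100 g/mol, so wt% Mg = 59.061/421.100 × 100 = 14.03%.
M((Mg_0.08Fe_0.92)CO_3) = 113.330 g/mol, so wt% Mg = 1.944/113.330 × 100 = 1.72%.
14.03 − 1.72 = 12.31 pp.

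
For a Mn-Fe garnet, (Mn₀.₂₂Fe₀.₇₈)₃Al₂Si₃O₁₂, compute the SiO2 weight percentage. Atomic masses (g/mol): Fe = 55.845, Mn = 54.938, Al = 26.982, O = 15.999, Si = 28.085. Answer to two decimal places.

36.26 wt%

Molar mass of (Mn₀.₂₂Fe₀.₇₈)₃Al₂Si₃O₁₂ = 0.66·54.938 + 2.34·55.845 + 2·26.982 + 3·28.085 + 12·15.999 = 497.143 g/mol.
Each formula unit contains 3 Si, equivalent to 3/1 = 3.0000 mol SiO2.
M(SiO2) = 1×28.085 + 2×15.999 = 60.083 g/mol.
Mass of SiO2 per formula unit = 3.0000 × 60.083 = 180.249 g.
SiO2 wt% = 180.249 / 497.143 × 100 = 36.26%.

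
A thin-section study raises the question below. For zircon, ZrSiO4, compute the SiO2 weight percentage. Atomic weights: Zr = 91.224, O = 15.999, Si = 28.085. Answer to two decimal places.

32.78 wt%

Molar mass of ZrSiO4 = 1×91.224 + 1×28.085 + 4×15.999 = 183.305 g/mol.
Each formula unit contains 1 Si, equivalent to 1/1 = 1.0000 mol SiO2.
M(SiO2) = 1×28.085 + 2×15.999 = 60.083 g/mol.
Mass of SiO2 per formula unit = 1.0000 × 60.083 = 60.083 g.
SiO2 wt% = 60.083 / 183.305 × 100 = 32.78%.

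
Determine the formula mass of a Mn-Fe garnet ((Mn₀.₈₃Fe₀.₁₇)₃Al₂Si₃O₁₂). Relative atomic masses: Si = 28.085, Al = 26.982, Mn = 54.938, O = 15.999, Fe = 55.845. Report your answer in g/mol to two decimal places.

M = 2.49*54.938 + 0.51*55.845 + 2*26.982 + 3*28.085 + 12*15.999

495.48 g/mol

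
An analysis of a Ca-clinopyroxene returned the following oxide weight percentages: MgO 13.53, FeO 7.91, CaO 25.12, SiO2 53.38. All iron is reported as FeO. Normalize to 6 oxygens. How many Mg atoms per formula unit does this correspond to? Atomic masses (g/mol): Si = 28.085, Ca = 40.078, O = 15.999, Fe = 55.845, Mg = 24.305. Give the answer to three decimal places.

0.754 Mg apfu

MgO: 13.53/40.304 = 0.33570 mol → 0.33570 mol Mg, 0.33570 mol O.
FeO: 7.91/71.844 = 0.11010 mol → 0.11010 mol Fe, 0.11010 mol O.
CaO: 25.12/56.077 = 0.44796 mol → 0.44796 mol Ca, 0.44796 mol O.
SiO2: 53.38/60.083 = 0.88844 mol → 0.88844 mol Si, 1.77688 mol O.
Total oxygen = 2.67064 mol. Normalization factor = 6/2.67064 = 2.24665.
Mg per 6 O = 0.33570 × 2.24665 = 0.754.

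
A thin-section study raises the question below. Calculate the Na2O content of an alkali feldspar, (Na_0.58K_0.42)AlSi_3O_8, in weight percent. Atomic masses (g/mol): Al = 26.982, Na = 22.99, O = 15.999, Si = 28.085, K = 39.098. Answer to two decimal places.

6.68 wt%

M((Na_0.58K_0.42)AlSi_3O_8) = 268.984 g/mol; M(Na2O) = 61.979 g/mol.
Moles Na2O per formula unit = 0.58 Na ÷ 2 = 0.2900.
Na2O fraction = (0.2900 × 61.979) / 268.984 = 17.974/268.984 = 0.0668.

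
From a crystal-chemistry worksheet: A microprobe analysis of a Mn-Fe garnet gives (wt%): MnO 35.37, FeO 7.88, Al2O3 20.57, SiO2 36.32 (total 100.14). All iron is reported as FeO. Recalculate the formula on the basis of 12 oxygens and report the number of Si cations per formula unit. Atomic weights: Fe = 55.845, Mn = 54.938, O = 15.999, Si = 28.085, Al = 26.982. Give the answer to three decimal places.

MnO (M=70.937): mol = 0.49861; Mn = 0.49861, O = 0.49861.
FeO (M=71.844): mol = 0.10968; Fe = 0.10968, O = 0.10968.
Al2O3 (M=101.961): mol = 0.20174; Al = 0.40348, O = 0.60522.
SiO2 (M=60.083): mol = 0.60450; Si = 0.60450, O = 1.20900.
ΣO = 2.42251; factor = 12/ΣO = 4.95354.
Si apfu = 0.60450 × 4.95354 = 2.994.

2.994 Si apfu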